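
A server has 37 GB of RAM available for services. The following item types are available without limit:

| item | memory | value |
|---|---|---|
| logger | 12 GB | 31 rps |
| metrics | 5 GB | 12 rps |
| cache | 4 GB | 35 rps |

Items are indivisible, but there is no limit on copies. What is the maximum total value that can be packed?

315 rps

Best value-per-unit is cache at 35/4, and filling with it alone uses memory 9×4=36. No mix of the others beats 9×35 = 315.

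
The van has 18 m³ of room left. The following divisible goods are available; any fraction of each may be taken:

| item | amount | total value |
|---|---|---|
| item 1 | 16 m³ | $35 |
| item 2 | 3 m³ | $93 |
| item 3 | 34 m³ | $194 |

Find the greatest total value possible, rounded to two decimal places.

Take in order of value per unit:
- item 2 (93/3 per unit): all 3 → value 93, running total 93.00
- item 3 (194/34 per unit): 15 of 34 → value 15×194/34 = 85.5882, running total 178.59
Total 178.59.

178.59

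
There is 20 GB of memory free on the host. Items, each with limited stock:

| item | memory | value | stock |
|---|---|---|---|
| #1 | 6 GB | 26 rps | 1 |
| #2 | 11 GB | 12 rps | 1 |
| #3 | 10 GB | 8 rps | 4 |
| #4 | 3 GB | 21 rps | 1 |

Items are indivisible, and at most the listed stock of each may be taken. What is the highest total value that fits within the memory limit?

59 rps

Top feasible selections:
- 1×#1 + 1×#2 + 1×#4: memory 20, value 59
- 1×#1 + 1×#3 + 1×#4: memory 19, value 55
- 1×#1 + 1×#4: memory 9, value 47
- 1×#1 + 1×#2: memory 17, value 38
Best: 59 rps.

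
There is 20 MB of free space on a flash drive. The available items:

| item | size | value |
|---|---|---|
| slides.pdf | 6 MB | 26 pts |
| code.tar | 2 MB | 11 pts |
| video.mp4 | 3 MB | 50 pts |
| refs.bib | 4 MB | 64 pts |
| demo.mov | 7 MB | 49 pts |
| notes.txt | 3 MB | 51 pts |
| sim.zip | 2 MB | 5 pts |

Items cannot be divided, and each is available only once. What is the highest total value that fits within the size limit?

225 pts

Check high-value combinations within 20 MB:
- code.tar+video.mp4+refs.bib+demo.mov+notes.txt: size 2+3+4+7+3=19, value 11+50+64+49+51=225
- video.mp4+refs.bib+demo.mov+notes.txt+sim.zip: size 3+4+7+3+2=19, value 50+64+49+51+5=219
- video.mp4+refs.bib+demo.mov+notes.txt: size 3+4+7+3=17, value 50+64+49+51=214
- slides.pdf+code.tar+video.mp4+refs.bib+notes.txt+sim.zip: size 6+2+3+4+3+2=20, value 26+11+50+64+51+5=207
- slides.pdf+code.tar+video.mp4+refs.bib+notes.txt: size 6+2+3+4+3=18, value 26+11+50+64+51=202
Best: 225 pts.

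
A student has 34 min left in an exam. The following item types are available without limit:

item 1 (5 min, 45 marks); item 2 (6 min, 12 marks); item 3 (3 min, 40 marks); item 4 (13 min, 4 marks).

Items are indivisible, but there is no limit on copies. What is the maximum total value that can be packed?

Best value-per-unit is item 3 at 40/3, and filling with it alone uses time 11×3=33. No mix of the others beats 11×40 = 440.

440 marks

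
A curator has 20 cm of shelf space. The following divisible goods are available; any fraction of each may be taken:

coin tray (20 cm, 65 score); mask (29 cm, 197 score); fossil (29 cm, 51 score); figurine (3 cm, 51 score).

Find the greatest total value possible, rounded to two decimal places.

Take in order of value per unit:
- figurine (51/3 per unit): all 3 → value 51, running total 51.00
- mask (197/29 per unit): 17 of 29 → value 17×197/29 = 115.4828, running total 166.48
Total 166.48.

166.48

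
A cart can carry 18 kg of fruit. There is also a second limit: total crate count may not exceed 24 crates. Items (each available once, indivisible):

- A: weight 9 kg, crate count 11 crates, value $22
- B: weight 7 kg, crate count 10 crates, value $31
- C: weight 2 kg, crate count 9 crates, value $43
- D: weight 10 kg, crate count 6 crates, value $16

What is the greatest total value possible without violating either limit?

Feasible sets respecting both limits:
- B+C: weight 9, crate count 19, value 74
- A+C: weight 11, crate count 20, value 65
- C+D: weight 12, crate count 15, value 59
- A+B: weight 16, crate count 21, value 53
Best: $74.

$74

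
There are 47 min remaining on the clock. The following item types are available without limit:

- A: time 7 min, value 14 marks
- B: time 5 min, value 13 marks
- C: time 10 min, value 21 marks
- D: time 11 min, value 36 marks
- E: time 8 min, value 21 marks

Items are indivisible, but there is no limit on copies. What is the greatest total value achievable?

144 marks

Best value-per-unit is D at 36/11, and filling with it alone uses time 4×11=44. No mix of the others beats 4×36 = 144.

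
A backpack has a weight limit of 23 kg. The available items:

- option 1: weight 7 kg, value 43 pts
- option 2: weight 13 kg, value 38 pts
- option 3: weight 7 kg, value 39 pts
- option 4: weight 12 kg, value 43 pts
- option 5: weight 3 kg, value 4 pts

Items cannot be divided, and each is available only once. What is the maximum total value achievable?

Check high-value combinations within 23 kg:
- option 1+option 4+option 5: weight 7+12+3=22, value 43+43+4=90
- option 1+option 3+option 5: weight 7+7+3=17, value 43+39+4=86
- option 1+option 4: weight 7+12=19, value 43+43=86
Best: 90 pts.

90 pts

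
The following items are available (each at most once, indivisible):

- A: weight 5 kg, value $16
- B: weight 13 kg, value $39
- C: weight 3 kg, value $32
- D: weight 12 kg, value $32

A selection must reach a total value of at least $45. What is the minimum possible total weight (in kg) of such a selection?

Subsets with value ≥ 45, sorted by total weight:
- A+C: weight 8, value 48
- C+D: weight 15, value 64
- B+C: weight 16, value 71
- A+D: weight 17, value 48
Minimum weight: 8 kg.

8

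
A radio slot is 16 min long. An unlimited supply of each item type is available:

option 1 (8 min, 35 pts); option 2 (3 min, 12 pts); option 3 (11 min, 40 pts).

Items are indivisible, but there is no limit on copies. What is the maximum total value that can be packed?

70 pts

Best value-per-unit is option 1 at 35/8, and filling with it alone uses duration 2×8=16. No mix of the others beats 2×35 = 70.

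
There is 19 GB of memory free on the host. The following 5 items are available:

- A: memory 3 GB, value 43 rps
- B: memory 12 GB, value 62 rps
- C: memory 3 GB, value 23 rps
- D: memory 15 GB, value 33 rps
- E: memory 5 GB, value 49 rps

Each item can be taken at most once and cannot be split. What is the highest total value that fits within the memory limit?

128 rps

Check high-value combinations within 19 GB:
- A+B+C: memory 3+12+3=18, value 43+62+23=128
- A+C+E: memory 3+3+5=11, value 43+23+49=115
- B+E: memory 12+5=17, value 62+49=111
- A+B: memory 3+12=15, value 43+62=105
- A+E: memory 3+5=8, value 43+49=92
Best: 128 rps.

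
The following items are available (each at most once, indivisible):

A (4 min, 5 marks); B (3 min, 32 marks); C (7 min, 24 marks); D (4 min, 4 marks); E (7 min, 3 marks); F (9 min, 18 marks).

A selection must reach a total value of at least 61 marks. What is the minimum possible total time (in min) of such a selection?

Subsets with value ≥ 61, sorted by total time:
- A+B+C: time 14, value 61
- A+B+C+D: time 18, value 65
Minimum time: 14 min.

14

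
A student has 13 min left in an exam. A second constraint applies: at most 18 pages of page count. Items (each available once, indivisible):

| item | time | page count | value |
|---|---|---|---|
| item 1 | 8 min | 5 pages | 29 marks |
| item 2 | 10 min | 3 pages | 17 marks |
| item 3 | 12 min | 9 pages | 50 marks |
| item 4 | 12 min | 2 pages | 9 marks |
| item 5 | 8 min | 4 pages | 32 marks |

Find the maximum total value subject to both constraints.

Feasible sets respecting both limits:
- item 3: time 12, page count 9, value 50
- item 5: time 8, page count 4, value 32
- item 1: time 8, page count 5, value 29
- item 2: time 10, page count 3, value 17
Best: 50 marks.

50 marks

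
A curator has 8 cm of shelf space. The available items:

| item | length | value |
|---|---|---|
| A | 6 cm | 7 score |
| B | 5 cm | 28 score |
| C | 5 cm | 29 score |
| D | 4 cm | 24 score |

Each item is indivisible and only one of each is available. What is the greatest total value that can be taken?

Check high-value combinations within 8 cm:
- C: length 5, value 29
- B: length 5, value 28
- D: length 4, value 24
- A: length 6, value 7
Best: 29 score.

29 score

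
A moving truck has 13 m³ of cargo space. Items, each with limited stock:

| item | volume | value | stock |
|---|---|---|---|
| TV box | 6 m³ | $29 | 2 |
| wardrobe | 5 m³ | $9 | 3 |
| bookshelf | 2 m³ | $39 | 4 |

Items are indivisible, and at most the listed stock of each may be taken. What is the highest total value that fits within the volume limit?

$165

Top feasible selections:
- 1×wardrobe + 4×bookshelf: volume 13, value 165
- 4×bookshelf: volume 8, value 156
Best: $165.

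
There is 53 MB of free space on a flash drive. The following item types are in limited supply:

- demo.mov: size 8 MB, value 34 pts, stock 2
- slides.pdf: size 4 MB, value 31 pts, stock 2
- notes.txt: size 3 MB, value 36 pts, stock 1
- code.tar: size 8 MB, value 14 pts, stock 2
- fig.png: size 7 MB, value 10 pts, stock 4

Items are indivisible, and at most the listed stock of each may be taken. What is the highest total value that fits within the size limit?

Best selections within size 53 and stock limits:
- 2×demo.mov + 2×slides.pdf + 1×notes.txt + 2×code.tar + 1×fig.png: size 50, value 204
- 2×demo.mov + 2×slides.pdf + 1×notes.txt + 1×code.tar + 2×fig.png: size 49, value 200
- 2×demo.mov + 2×slides.pdf + 1×notes.txt + 3×fig.png: size 48, value 196
- 2×demo.mov + 2×slides.pdf + 1×notes.txt + 2×code.tar: size 43, value 194
Best: 204 pts.

204 pts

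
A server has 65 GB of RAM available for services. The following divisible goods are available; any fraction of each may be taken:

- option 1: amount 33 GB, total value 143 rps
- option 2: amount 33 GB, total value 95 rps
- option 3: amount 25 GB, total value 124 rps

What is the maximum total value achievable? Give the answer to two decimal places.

Take in order of value per unit:
- option 3 (124/25 per unit): all 25 → value 124, running total 124.00
- option 1 (143/33 per unit): all 33 → value 143, running total 267.00
- option 2 (95/33 per unit): 7 of 33 → value 7×95/33 = 20.1515, running total 287.15
Total 287.15.

287.15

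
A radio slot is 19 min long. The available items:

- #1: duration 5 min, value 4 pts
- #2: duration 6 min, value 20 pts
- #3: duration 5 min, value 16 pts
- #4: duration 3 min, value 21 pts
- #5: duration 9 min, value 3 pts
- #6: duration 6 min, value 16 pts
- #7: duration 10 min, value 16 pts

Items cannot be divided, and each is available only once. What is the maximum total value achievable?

61 pts

Check high-value combinations within 19 min:
- #1+#2+#3+#4: duration 5+6+5+3=19, value 4+20+16+21=61
- #2+#3+#4: duration 6+5+3=14, value 20+16+21=57
- #2+#4+#6: duration 6+3+6=15, value 20+21+16=57
- #1+#3+#4+#6: duration 5+5+3+6=19, value 4+16+21+16=57
- #2+#4+#7: duration 6+3+10=19, value 20+21+16=57
Best: 61 pts.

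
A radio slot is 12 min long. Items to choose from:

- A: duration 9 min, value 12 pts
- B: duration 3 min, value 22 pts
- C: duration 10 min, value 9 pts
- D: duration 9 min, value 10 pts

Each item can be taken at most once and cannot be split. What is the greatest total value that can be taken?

Check high-value combinations within 12 min:
- A+B: duration 9+3=12, value 12+22=34
- B+D: duration 3+9=12, value 22+10=32
- B: duration 3, value 22
Best: 34 pts.

34 pts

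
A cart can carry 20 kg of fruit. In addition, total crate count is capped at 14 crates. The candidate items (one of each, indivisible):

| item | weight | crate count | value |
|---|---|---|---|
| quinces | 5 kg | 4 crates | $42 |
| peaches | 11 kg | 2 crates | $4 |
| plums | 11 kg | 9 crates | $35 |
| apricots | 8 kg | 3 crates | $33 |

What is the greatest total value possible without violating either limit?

$77

Feasible sets respecting both limits:
- quinces+plums: weight 16, crate count 13, value 77
- quinces+apricots: weight 13, crate count 7, value 75
- plums+apricots: weight 19, crate count 12, value 68
Best: $77.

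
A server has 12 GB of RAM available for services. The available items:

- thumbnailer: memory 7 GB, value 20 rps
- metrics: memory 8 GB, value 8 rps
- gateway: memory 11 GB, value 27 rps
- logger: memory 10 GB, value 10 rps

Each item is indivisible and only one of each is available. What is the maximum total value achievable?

Check high-value combinations within 12 GB:
- gateway: memory 11, value 27
- thumbnailer: memory 7, value 20
- logger: memory 10, value 10
- metrics: memory 8, value 8
Best: 27 rps.

27 rps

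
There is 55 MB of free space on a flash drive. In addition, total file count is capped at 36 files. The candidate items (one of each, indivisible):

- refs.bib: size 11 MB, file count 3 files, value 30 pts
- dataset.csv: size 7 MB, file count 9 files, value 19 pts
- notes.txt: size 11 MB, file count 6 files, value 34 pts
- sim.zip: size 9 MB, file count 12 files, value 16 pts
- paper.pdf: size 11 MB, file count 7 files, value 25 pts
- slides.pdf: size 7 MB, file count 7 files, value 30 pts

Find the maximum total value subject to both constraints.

Feasible sets respecting both limits:
- refs.bib+dataset.csv+notes.txt+paper.pdf+slides.pdf: size 47, file count 32, value 138
- refs.bib+notes.txt+sim.zip+paper.pdf+slides.pdf: size 49, file count 35, value 135
- refs.bib+notes.txt+paper.pdf+slides.pdf: size 40, file count 23, value 119
Best: 138 pts.

138 pts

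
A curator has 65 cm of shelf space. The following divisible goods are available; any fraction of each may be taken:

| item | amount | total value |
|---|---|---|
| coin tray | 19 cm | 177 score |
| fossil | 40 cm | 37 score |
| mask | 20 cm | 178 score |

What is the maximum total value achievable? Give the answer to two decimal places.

Take in order of value per unit:
- coin tray (177/19 per unit): all 19 → value 177, running total 177.00
- mask (178/20 per unit): all 20 → value 178, running total 355.00
- fossil (37/40 per unit): 26 of 40 → value 26×37/40 = 24.0500, running total 379.05
Total 379.05.

379.05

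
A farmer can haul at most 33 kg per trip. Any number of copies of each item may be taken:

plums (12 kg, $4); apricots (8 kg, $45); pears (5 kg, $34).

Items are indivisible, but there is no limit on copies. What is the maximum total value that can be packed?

$215

Best value-per-unit is pears at 34/5; filling with it alone gives 6×34 = 204.
Optimal mix: 1×apricots + 5×pears → weight 33, value 215.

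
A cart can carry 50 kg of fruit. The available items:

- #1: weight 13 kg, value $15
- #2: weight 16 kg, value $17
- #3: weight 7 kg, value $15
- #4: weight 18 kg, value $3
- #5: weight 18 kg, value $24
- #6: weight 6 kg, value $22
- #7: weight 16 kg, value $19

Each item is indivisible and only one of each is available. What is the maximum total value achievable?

$80

Check high-value combinations within 50 kg:
- #3+#5+#6+#7: weight 7+18+6+16=47, value 15+24+22+19=80
- #2+#3+#5+#6: weight 16+7+18+6=47, value 17+15+24+22=78
- #1+#3+#5+#6: weight 13+7+18+6=44, value 15+15+24+22=76
- #2+#3+#6+#7: weight 16+7+6+16=45, value 17+15+22+19=73
Best: $80.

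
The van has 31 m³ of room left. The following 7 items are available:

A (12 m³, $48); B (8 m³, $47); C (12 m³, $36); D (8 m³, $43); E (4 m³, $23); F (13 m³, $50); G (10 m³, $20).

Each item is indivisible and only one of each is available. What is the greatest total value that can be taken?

This is a 0/1 knapsack; check combinations near the capacity.
- B+D+F: volume 8+8+13=29, value 47+43+50=140
- A+B+D: volume 12+8+8=28, value 48+47+43=138
- B+D+E+G: volume 8+8+4+10=30, value 47+43+23+20=133
Best: $140.

$140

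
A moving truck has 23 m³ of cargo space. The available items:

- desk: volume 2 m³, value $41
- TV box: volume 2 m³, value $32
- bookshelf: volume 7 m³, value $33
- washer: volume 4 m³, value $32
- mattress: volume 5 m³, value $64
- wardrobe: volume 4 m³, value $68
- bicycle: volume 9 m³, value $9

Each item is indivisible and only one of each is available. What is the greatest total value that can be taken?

Check high-value combinations within 23 m³:
- desk+TV box+bookshelf+mattress+wardrobe: volume 2+2+7+5+4=20, value 41+32+33+64+68=238
- desk+bookshelf+washer+mattress+wardrobe: volume 2+7+4+5+4=22, value 41+33+32+64+68=238
- desk+TV box+washer+mattress+wardrobe: volume 2+2+4+5+4=17, value 41+32+32+64+68=237
- TV box+bookshelf+washer+mattress+wardrobe: volume 2+7+4+5+4=22, value 32+33+32+64+68=229
Best: $238.

$238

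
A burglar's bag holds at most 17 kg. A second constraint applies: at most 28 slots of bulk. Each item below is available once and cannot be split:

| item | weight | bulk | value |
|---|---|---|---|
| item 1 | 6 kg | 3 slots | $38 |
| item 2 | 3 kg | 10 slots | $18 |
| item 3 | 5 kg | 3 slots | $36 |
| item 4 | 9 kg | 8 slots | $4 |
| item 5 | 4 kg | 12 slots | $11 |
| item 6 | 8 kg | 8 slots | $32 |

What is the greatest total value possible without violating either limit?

$92

Feasible sets respecting both limits:
- item 1+item 2+item 3: weight 14, bulk 16, value 92
- item 1+item 2+item 6: weight 17, bulk 21, value 88
- item 2+item 3+item 6: weight 16, bulk 21, value 86
Best: $92.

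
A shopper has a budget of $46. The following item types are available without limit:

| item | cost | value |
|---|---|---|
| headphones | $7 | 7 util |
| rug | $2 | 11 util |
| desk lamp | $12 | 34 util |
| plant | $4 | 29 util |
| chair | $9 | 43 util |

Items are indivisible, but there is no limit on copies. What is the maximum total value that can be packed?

330 util

Best value-per-unit is plant at 29/4; filling with it alone gives 11×29 = 319.
Optimal mix: 1×rug + 11×plant → cost 46, value 330.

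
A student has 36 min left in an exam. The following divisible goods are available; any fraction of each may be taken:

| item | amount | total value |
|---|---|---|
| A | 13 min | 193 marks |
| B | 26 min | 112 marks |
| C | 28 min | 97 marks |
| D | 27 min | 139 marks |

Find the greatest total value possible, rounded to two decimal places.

311.41

Take in order of value per unit:
- A (193/13 per unit): all 13 → value 193, running total 193.00
- D (139/27 per unit): 23 of 27 → value 23×139/27 = 118.4074, running total 311.41
Total 311.41.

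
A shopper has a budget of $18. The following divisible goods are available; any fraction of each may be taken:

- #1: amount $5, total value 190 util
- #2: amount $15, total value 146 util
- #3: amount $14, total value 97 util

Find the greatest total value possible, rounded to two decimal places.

Take in order of value per unit:
- #1 (190/5 per unit): all 5 → value 190, running total 190.00
- #2 (146/15 per unit): 13 of 15 → value 13×146/15 = 126.5333, running total 316.53
Total 316.53.

316.53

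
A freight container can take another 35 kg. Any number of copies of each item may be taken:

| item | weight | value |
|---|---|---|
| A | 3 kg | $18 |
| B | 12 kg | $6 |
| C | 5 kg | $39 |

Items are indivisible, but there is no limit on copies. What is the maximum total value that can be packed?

$273

Best value-per-unit is C at 39/5, and filling with it alone uses weight 7×5=35. No mix of the others beats 7×39 = 273.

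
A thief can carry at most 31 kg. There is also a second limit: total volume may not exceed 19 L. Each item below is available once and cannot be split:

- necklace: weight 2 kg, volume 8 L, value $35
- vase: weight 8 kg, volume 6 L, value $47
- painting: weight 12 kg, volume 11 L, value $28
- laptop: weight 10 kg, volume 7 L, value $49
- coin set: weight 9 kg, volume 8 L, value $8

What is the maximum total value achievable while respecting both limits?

Feasible sets respecting both limits:
- vase+laptop: weight 18, volume 13, value 96
- necklace+laptop: weight 12, volume 15, value 84
- necklace+vase: weight 10, volume 14, value 82
Best: $96.

$96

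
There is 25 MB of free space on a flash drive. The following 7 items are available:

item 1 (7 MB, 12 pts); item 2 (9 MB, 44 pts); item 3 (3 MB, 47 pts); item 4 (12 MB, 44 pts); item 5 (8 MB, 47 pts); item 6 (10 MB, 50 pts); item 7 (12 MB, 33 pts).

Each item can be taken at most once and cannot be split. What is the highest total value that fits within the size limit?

Check high-value combinations within 25 MB:
- item 3+item 5+item 6: size 3+8+10=21, value 47+47+50=144
- item 2+item 3+item 6: size 9+3+10=22, value 44+47+50=141
- item 3+item 4+item 6: size 3+12+10=25, value 47+44+50=141
Best: 144 pts.

144 pts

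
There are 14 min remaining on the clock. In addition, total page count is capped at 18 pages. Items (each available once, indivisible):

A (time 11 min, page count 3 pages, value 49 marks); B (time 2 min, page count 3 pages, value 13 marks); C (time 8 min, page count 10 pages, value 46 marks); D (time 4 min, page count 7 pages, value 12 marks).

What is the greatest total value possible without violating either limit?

Feasible sets respecting both limits:
- A+B: time 13, page count 6, value 62
- B+C: time 10, page count 13, value 59
- C+D: time 12, page count 17, value 58
- A: time 11, page count 3, value 49
Best: 62 marks.

62 marks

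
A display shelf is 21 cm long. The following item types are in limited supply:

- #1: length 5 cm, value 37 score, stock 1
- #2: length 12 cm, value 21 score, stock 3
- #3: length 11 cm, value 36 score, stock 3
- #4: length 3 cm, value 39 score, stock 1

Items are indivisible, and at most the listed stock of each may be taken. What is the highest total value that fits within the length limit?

Top feasible selections:
- 1×#1 + 1×#3 + 1×#4: length 19, value 112
- 1×#1 + 1×#2 + 1×#4: length 20, value 97
- 1×#1 + 1×#4: length 8, value 76
- 1×#3 + 1×#4: length 14, value 75
Best: 112 score.

112 score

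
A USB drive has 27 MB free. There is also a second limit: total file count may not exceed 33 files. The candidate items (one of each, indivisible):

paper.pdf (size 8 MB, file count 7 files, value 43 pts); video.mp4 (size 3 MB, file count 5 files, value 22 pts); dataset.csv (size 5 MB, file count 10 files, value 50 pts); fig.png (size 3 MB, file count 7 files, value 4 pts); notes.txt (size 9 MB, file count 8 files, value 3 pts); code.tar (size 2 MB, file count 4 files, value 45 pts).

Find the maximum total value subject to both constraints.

164 pts

Feasible sets respecting both limits:
- paper.pdf+video.mp4+dataset.csv+fig.png+code.tar: size 21, file count 33, value 164
- paper.pdf+video.mp4+dataset.csv+code.tar: size 18, file count 26, value 160
- paper.pdf+dataset.csv+fig.png+code.tar: size 18, file count 28, value 142
Best: 164 pts.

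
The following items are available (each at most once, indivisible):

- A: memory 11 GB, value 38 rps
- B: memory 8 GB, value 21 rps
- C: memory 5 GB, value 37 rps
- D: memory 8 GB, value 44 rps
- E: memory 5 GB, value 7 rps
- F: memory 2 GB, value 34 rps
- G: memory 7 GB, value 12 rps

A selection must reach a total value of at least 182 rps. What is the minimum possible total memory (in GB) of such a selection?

Subsets with value ≥ 182, sorted by total memory:
- A+B+C+D+F+G: memory 41, value 186
- A+B+C+D+E+F+G: memory 46, value 193
Minimum memory: 41 GB.

41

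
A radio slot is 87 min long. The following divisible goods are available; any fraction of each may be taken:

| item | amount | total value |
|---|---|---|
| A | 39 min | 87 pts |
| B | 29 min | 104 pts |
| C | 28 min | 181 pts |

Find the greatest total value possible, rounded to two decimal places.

Take in order of value per unit:
- C (181/28 per unit): all 28 → value 181, running total 181.00
- B (104/29 per unit): all 29 → value 104, running total 285.00
- A (87/39 per unit): 30 of 39 → value 30×87/39 = 66.9231, running total 351.92
Total 351.92.

351.92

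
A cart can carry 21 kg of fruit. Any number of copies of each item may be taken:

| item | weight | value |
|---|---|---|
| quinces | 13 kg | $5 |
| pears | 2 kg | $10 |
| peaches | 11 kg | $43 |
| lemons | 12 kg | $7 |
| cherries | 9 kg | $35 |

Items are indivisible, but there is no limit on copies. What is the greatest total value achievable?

$100

Best value-per-unit is pears at 10/2, and filling with it alone uses weight 10×2=20. No mix of the others beats 10×10 = 100.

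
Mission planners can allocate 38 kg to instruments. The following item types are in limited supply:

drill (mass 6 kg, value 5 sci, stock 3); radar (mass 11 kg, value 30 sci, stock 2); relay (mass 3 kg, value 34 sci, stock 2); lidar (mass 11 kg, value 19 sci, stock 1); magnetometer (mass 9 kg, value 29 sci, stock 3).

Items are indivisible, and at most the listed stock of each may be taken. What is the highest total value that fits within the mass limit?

Top feasible selections:
- 2×radar + 2×relay + 1×magnetometer: mass 37, value 157
- 1×radar + 2×relay + 2×magnetometer: mass 35, value 156
- 2×relay + 3×magnetometer: mass 33, value 155
Best: 157 sci.

157 sci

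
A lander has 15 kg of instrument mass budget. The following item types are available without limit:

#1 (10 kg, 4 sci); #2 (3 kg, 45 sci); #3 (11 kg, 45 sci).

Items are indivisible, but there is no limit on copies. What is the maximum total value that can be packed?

Best value-per-unit is #2 at 45/3, and filling with it alone uses mass 5×3=15. No mix of the others beats 5×45 = 225.

225 sci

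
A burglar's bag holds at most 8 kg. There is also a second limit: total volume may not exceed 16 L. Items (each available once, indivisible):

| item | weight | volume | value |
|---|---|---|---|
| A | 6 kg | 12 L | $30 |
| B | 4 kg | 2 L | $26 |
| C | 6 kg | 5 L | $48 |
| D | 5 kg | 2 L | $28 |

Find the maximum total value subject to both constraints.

Feasible sets respecting both limits:
- C: weight 6, volume 5, value 48
- A: weight 6, volume 12, value 30
- D: weight 5, volume 2, value 28
- B: weight 4, volume 2, value 26
Best: $48.

$48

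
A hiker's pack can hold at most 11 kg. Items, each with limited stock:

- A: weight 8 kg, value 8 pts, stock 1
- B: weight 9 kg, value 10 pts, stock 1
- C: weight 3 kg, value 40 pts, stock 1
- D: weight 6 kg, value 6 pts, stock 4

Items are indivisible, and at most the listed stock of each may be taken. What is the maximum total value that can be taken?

Best selections within weight 11 and stock limits:
- 1×A + 1×C: weight 11, value 48
- 1×C + 1×D: weight 9, value 46
- 1×C: weight 3, value 40
Best: 48 pts.

48 pts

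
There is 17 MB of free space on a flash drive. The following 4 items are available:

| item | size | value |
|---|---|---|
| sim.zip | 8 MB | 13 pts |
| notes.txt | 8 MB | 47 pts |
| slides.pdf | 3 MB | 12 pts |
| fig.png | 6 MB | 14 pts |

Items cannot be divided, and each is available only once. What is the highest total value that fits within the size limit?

Check high-value combinations within 17 MB:
- notes.txt+slides.pdf+fig.png: size 8+3+6=17, value 47+12+14=73
- notes.txt+fig.png: size 8+6=14, value 47+14=61
- sim.zip+notes.txt: size 8+8=16, value 13+47=60
- notes.txt+slides.pdf: size 8+3=11, value 47+12=59
Best: 73 pts.

73 pts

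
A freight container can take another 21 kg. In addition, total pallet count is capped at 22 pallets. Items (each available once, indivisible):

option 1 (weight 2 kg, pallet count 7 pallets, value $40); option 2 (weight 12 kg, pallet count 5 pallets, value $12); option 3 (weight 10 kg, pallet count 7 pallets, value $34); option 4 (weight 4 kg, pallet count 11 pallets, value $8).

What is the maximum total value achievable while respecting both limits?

$74

Feasible sets respecting both limits:
- option 1+option 3: weight 12, pallet count 14, value 74
- option 1+option 2: weight 14, pallet count 12, value 52
- option 1+option 4: weight 6, pallet count 18, value 48
- option 3+option 4: weight 14, pallet count 18, value 42
Best: $74.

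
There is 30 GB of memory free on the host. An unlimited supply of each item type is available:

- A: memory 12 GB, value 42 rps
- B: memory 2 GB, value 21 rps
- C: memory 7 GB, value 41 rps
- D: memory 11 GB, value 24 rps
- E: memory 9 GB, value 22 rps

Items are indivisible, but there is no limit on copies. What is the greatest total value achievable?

315 rps

Best value-per-unit is B at 21/2, and filling with it alone uses memory 15×2=30. No mix of the others beats 15×21 = 315.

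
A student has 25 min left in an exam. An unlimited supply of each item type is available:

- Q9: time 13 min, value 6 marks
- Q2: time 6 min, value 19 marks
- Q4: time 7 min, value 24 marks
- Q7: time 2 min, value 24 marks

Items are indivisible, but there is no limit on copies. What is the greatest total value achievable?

Best value-per-unit is Q7 at 24/2, and filling with it alone uses time 12×2=24. No mix of the others beats 12×24 = 288.

288 marks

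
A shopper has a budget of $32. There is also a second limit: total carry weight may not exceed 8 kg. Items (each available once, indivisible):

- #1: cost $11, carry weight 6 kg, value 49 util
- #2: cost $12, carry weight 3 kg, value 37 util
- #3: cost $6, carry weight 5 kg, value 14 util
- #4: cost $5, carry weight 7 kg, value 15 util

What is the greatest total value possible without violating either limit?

51 util

Feasible sets respecting both limits:
- #2+#3: cost 18, carry weight 8, value 51
- #1: cost 11, carry weight 6, value 49
- #2: cost 12, carry weight 3, value 37
- #4: cost 5, carry weight 7, value 15
Best: 51 util.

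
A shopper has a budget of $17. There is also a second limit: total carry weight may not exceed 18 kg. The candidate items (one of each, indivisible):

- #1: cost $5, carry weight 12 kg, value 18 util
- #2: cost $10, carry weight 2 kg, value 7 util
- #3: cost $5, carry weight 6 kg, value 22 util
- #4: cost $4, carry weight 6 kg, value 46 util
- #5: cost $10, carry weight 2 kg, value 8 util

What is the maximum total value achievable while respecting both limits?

Feasible sets respecting both limits:
- #3+#4: cost 9, carry weight 12, value 68
- #1+#4: cost 9, carry weight 18, value 64
- #4+#5: cost 14, carry weight 8, value 54
- #2+#4: cost 14, carry weight 8, value 53
Best: 68 util.

68 util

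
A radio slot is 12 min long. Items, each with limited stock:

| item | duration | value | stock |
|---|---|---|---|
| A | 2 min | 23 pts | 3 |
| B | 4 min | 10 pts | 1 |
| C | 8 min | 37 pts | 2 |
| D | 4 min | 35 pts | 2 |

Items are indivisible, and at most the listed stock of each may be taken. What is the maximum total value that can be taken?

Best selections within duration 12 and stock limits:
- 2×A + 2×D: duration 12, value 116
- 3×A + 1×D: duration 10, value 104
- 1×A + 2×D: duration 10, value 93
- 2×A + 1×B + 1×D: duration 12, value 91
Best: 116 pts.

116 pts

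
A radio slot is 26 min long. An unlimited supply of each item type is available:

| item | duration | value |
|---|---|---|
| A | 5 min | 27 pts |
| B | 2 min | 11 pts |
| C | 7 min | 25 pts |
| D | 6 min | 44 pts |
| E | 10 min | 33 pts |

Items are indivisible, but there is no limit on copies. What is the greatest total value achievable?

Best value-per-unit is D at 44/6; filling with it alone gives 4×44 = 176.
Optimal mix: 1×B + 4×D → duration 26, value 187.

187 pts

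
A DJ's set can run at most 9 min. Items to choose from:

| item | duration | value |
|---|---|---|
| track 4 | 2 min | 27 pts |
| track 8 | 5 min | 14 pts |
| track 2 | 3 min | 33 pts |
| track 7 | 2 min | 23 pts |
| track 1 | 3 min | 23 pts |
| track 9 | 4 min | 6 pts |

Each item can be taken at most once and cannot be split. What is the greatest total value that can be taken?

83 pts

This is a 0/1 knapsack; check combinations near the capacity.
- track 4+track 2+track 7: duration 2+3+2=7, value 27+33+23=83
- track 4+track 2+track 1: duration 2+3+3=8, value 27+33+23=83
- track 2+track 7+track 1: duration 3+2+3=8, value 33+23+23=79
Best: 83 pts.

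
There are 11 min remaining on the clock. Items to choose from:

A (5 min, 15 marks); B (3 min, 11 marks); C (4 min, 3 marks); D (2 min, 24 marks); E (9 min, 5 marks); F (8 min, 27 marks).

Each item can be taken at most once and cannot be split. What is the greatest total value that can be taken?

Check high-value combinations within 11 min:
- D+F: time 2+8=10, value 24+27=51
- A+B+D: time 5+3+2=10, value 15+11+24=50
- A+C+D: time 5+4+2=11, value 15+3+24=42
Best: 51 marks.

51 marks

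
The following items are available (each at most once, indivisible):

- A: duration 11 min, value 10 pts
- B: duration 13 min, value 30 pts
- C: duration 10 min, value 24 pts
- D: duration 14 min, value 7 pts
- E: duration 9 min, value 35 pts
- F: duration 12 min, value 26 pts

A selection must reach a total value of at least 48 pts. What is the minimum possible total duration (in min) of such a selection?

Subsets with value ≥ 48, sorted by total duration:
- C+E: duration 19, value 59
- E+F: duration 21, value 61
Minimum duration: 19 min.

19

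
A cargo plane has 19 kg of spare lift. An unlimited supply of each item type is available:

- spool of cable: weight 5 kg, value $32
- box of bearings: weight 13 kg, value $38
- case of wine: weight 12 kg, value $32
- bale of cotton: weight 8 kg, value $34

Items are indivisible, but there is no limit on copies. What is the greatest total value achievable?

Best value-per-unit is spool of cable at 32/5; filling with it alone gives 3×32 = 96.
Optimal mix: 2×spool of cable + 1×bale of cotton → weight 18, value 98.

$98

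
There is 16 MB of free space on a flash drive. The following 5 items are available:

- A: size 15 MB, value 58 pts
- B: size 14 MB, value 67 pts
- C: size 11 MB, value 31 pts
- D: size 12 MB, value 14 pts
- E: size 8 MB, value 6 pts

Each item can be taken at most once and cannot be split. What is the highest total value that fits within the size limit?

This is a 0/1 knapsack; check combinations near the capacity.
- B: size 14, value 67
- A: size 15, value 58
- C: size 11, value 31
- D: size 12, value 14
- E: size 8, value 6
Best: 67 pts.

67 pts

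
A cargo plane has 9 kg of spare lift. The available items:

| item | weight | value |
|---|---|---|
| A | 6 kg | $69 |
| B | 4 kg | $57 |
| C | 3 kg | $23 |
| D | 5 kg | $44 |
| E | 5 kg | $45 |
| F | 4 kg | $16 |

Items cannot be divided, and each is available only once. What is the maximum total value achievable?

Check high-value combinations within 9 kg:
- B+E: weight 4+5=9, value 57+45=102
- B+D: weight 4+5=9, value 57+44=101
- A+C: weight 6+3=9, value 69+23=92
Best: $102.

$102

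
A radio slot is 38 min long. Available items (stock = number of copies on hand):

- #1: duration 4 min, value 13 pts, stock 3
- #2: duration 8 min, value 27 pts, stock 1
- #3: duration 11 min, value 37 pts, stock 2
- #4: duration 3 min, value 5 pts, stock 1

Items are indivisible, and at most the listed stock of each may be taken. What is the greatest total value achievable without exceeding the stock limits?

Top feasible selections:
- 2×#1 + 1×#2 + 2×#3: duration 38, value 127
- 1×#1 + 1×#2 + 2×#3 + 1×#4: duration 37, value 119
- 3×#1 + 2×#3 + 1×#4: duration 37, value 118
- 1×#1 + 1×#2 + 2×#3: duration 34, value 114
Best: 127 pts.

127 pts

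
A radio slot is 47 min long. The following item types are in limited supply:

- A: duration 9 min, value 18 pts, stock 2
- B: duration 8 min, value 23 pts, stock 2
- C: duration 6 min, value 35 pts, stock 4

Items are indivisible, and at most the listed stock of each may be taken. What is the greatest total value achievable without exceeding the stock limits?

Top feasible selections:
- 2×B + 4×C: duration 40, value 186
- 1×A + 1×B + 4×C: duration 41, value 181
- 2×A + 4×C: duration 42, value 176
Best: 186 pts.

186 pts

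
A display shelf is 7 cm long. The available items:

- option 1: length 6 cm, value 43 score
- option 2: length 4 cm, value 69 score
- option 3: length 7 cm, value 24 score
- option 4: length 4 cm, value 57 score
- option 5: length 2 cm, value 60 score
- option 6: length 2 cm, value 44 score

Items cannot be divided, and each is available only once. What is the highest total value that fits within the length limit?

Check high-value combinations within 7 cm:
- option 2+option 5: length 4+2=6, value 69+60=129
- option 4+option 5: length 4+2=6, value 57+60=117
- option 2+option 6: length 4+2=6, value 69+44=113
- option 5+option 6: length 2+2=4, value 60+44=104
- option 4+option 6: length 4+2=6, value 57+44=101
Best: 129 score.

129 score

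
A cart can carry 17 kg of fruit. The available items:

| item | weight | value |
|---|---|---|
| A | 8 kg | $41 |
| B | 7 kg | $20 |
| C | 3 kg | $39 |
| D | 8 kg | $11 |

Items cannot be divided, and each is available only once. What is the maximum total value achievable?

$80

This is a 0/1 knapsack; check combinations near the capacity.
- A+C: weight 8+3=11, value 41+39=80
- A+B: weight 8+7=15, value 41+20=61
- B+C: weight 7+3=10, value 20+39=59
- A+D: weight 8+8=16, value 41+11=52
- C+D: weight 3+8=11, value 39+11=50
Best: $80.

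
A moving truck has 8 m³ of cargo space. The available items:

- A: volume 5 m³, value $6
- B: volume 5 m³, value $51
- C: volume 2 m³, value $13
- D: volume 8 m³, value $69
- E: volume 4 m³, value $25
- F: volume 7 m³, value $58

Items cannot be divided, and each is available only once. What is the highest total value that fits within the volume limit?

$69

Check high-value combinations within 8 m³:
- D: volume 8, value 69
- B+C: volume 5+2=7, value 51+13=64
- F: volume 7, value 58
- B: volume 5, value 51
Best: $69.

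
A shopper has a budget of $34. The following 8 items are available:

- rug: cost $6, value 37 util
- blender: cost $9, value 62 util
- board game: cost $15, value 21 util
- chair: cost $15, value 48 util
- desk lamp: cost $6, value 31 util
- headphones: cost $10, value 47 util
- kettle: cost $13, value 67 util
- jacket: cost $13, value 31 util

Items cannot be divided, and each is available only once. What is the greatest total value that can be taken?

Check high-value combinations within $34:
- rug+blender+desk lamp+kettle: cost 6+9+6+13=34, value 37+62+31+67=197
- rug+blender+desk lamp+headphones: cost 6+9+6+10=31, value 37+62+31+47=177
- blender+headphones+kettle: cost 9+10+13=32, value 62+47+67=176
- rug+blender+kettle: cost 6+9+13=28, value 37+62+67=166
Best: 197 util.

197 util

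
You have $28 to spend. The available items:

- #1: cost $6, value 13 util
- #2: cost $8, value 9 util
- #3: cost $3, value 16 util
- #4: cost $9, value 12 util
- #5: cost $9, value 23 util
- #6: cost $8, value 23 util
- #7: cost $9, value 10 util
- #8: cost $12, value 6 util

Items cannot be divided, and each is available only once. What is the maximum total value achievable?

75 util

This is a 0/1 knapsack; check combinations near the capacity.
- #1+#3+#5+#6: cost 6+3+9+8=26, value 13+16+23+23=75
- #2+#3+#5+#6: cost 8+3+9+8=28, value 9+16+23+23=71
- #1+#3+#4+#6: cost 6+3+9+8=26, value 13+16+12+23=64
- #1+#3+#4+#5: cost 6+3+9+9=27, value 13+16+12+23=64
Best: 75 util.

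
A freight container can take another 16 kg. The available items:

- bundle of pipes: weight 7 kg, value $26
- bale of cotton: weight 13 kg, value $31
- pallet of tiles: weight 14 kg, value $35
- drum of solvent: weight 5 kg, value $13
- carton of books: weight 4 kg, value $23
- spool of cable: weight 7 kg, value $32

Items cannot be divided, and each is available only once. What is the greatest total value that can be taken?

This is a 0/1 knapsack; check combinations near the capacity.
- drum of solvent+carton of books+spool of cable: weight 5+4+7=16, value 13+23+32=68
- bundle of pipes+drum of solvent+carton of books: weight 7+5+4=16, value 26+13+23=62
- bundle of pipes+spool of cable: weight 7+7=14, value 26+32=58
- carton of books+spool of cable: weight 4+7=11, value 23+32=55
- bundle of pipes+carton of books: weight 7+4=11, value 26+23=49
Best: $68.

$68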